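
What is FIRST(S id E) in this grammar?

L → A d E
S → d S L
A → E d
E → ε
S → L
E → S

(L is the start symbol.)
{ 'd' }

FIRST sets of the non-terminals involved (from the grammar, by fixed-point iteration):
  FIRST(S) = { 'd' }

To compute FIRST(S id E), process the symbols left to right:
Symbol S is a non-terminal. Add FIRST(S) \ {ε} = { 'd' }
S is not nullable (ε ∉ FIRST(S)), so stop here.
FIRST(S id E) = { 'd' }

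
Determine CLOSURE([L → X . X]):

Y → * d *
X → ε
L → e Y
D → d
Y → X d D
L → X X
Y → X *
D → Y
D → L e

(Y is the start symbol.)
{ [L → X . X], [X → .] }

To compute CLOSURE, for each item [A → α.Bβ] where B is a non-terminal, add [B → .γ] for all productions B → γ; repeat for the newly added items until nothing changes.

Start with: [L → X . X]
  [L → X . X] has the dot before X: add [X → .]
No further items can be added.

CLOSURE = { [L → X . X], [X → .] }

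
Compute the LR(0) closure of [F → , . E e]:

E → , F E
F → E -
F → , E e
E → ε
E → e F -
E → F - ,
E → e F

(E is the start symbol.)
{ [E → . , F E], [E → . F - ,], [E → . e F -], [E → . e F], [E → .], [F → , . E e], [F → . , E e], [F → . E -] }

To compute CLOSURE, for each item [A → α.Bβ] where B is a non-terminal, add [B → .γ] for all productions B → γ; repeat for the newly added items until nothing changes.

Start with: [F → , . E e]
  [F → , . E e] has the dot before E: add [E → . , F E], [E → .], [E → . e F -], [E → . F - ,], [E → . e F]
  [E → . F - ,] has the dot before F: add [F → . E -], [F → . , E e]
No further items can be added.

CLOSURE = { [E → . , F E], [E → . F - ,], [E → . e F -], [E → . e F], [E → .], [F → , . E e], [F → . , E e], [F → . E -] }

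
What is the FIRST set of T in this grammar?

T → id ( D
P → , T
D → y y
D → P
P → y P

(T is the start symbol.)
{ 'id' }

To compute FIRST(T), examine every production with T on the left-hand side, reading each right-hand side left to right until a non-nullable symbol is reached.

From T → id ( D:
  - id is a terminal: add 'id' and stop

Collecting: FIRST(T) = { 'id' }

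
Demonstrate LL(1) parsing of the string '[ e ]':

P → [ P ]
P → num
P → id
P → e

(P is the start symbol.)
Stack is shown with the top on the left.

Stack    Input    Action
------------------------
P $      [ e ] $  output P → [ P ]
[ P ] $  [ e ] $  match '['
P ] $    e ] $    output P → e
e ] $    e ] $    match 'e'
] $      ] $      match ']'
$        $        accept

The string is accepted.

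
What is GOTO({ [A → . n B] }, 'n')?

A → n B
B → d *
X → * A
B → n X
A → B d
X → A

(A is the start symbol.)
GOTO(I, 'n') = CLOSURE({ [A → αX.β] : [A → α.Xβ] ∈ I, X = 'n' })

Items with dot before 'n', with the dot advanced:
  [A → . n B] → [A → n . B]
Closure of the advanced items:
  [A → n . B] has the dot before B: add [B → . d *], [B → . n X]

GOTO = { [A → n . B], [B → . d *], [B → . n X] }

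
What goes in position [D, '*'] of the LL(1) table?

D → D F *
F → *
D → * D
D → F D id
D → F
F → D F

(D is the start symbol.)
D → D F *, D → * D, D → F D id, D → F

To find M[D, '*'], we find productions for D where '*' is in the predict set (PREDICT(N → α) = (FIRST(α) \ {ε}) ∪ (FOLLOW(N) if α ⇒* ε)).

Relevant sets:
  FIRST(D) = { '*' }
  FIRST(F) = { '*' }

D → D F *: PREDICT = { '*' }
  '*' is in predict set, so this production goes in M[D, '*']
D → * D: PREDICT = { '*' }
  '*' is in predict set, so this production goes in M[D, '*']
D → F D id: PREDICT = { '*' }
  '*' is in predict set, so this production goes in M[D, '*']
D → F: PREDICT = { '*' }
  '*' is in predict set, so this production goes in M[D, '*']

M[D, '*'] = D → D F *, D → * D, D → F D id, D → F  (a multiply-defined cell — the grammar is not LL(1))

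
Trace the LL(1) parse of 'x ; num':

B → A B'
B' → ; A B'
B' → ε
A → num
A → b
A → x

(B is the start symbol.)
Stack is shown with the top on the left.

Stack     Input      Action
---------------------------
B $       x ; num $  output B → A B'
A B' $    x ; num $  output A → x
x B' $    x ; num $  match 'x'
B' $      ; num $    output B' → ; A B'
; A B' $  ; num $    match ';'
A B' $    num $      output A → num
num B' $  num $      match 'num'
B' $      $          output B' → ε
$         $          accept

The string is accepted.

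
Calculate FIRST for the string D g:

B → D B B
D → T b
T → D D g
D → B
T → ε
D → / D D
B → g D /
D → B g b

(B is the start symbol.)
{ '/', 'b', 'g' }

FIRST sets of the non-terminals involved (from the grammar, by fixed-point iteration):
  FIRST(D) = { '/', 'b', 'g' }

To compute FIRST(D g), process the symbols left to right:
Symbol D is a non-terminal. Add FIRST(D) \ {ε} = { '/', 'b', 'g' }
D is not nullable (ε ∉ FIRST(D)), so stop here.
FIRST(D g) = { '/', 'b', 'g' }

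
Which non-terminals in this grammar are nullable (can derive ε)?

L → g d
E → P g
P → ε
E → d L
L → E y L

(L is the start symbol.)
{ 'P' }

ε-productions: P → ε
So P is immediately nullable.
No further non-terminal can be added: every production for the remaining non-terminals contains a terminal or a non-nullable non-terminal.
Nullable = { 'P' }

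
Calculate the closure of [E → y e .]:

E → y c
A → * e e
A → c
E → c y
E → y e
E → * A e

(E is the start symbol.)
Start with: [E → y e .]
The dot is at the end, so nothing is added.

CLOSURE = { [E → y e .] }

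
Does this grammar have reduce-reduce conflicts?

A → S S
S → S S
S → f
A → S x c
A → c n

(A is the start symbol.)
A reduce-reduce conflict occurs when an LR(0) state has two complete items [A → α .] and [B → β .] — both call for a reduction, and with no lookahead the parser cannot choose between them.

Augment with A' → A and build the canonical LR(0) collection (I0 = CLOSURE({[A' → . A]}), then GOTO on every symbol after a dot until no new states appear). It has 10 states:
  I0: { [A → . S S], [A → . S x c], [A → . c n], [A' → . A], [S → . S S], [S → . f] }  — shift
  I1: { [A' → A .] }  — accept
  I2: { [A → S . S], [A → S . x c], [S → . S S], [S → . f], [S → S . S] }  — shift
  I3: { [A → c . n] }  — shift
  I4: { [S → f .] }  — reduce
  I5: { [A → c n .] }  — reduce
  I6: { [A → S S .], [S → . S S], [S → . f], [S → S . S], [S → S S .] }  — shift, 2 reduces
  I7: { [A → S x . c] }  — shift
  I8: { [A → S x c .] }  — reduce
  I9: { [S → . S S], [S → . f], [S → S . S], [S → S S .] }  — shift, reduce

I6 contains complete items [A → S S .], [S → S S .] — reduce-reduce conflict.

Answer: Yes — I6: [A → S S .] vs [S → S S .]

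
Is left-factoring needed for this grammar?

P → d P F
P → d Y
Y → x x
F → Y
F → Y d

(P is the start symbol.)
Yes, P has productions with common prefix 'd'; F has productions with common prefix 'Y'

Left-factoring is needed when two productions for the same non-terminal
share a common prefix on the right-hand side.

Productions for P:
  P → d P F
  P → d Y
Productions for F:
  F → Y
  F → Y d

Found common prefix 'd' in productions for P
Found common prefix 'Y' in productions for F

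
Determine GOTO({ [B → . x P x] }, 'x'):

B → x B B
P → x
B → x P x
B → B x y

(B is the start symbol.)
GOTO(I, 'x') = CLOSURE({ [A → αX.β] : [A → α.Xβ] ∈ I, X = 'x' })

Items with dot before 'x', with the dot advanced:
  [B → . x P x] → [B → x . P x]
Closure of the advanced items:
  [B → x . P x] has the dot before P: add [P → . x]

GOTO = { [B → x . P x], [P → . x] }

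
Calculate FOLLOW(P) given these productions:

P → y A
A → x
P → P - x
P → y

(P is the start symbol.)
{ $, '-' }

To compute FOLLOW(P), find every occurrence of P on a right-hand side N → α P β: add FIRST(β) \ {ε}, and if β is empty or nullable also add FOLLOW(N). Iterate to a fixed point.

P is the start symbol, so $ ∈ FOLLOW(P).
In P → P - x: P is followed by '-' x, add FIRST('-' x) \ {ε} = { '-' }

Taking the union: FOLLOW(P) = { $, '-' }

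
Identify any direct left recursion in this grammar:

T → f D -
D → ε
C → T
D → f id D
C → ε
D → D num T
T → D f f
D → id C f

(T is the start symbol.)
T → f D -: starts with f
D → ε: starts with ε
C → T: starts with T
D → f id D: starts with f
C → ε: starts with ε
D → D num T: LEFT RECURSIVE (starts with D)
T → D f f: starts with D
D → id C f: starts with id

The grammar has direct left recursion on: D.

Answer: Yes, D is left-recursive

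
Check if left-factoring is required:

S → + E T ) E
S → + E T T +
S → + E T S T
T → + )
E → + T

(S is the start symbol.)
Yes, S has productions with common prefix '+ E T'

Left-factoring is needed when two productions for the same non-terminal
share a common prefix on the right-hand side.

Productions for S:
  S → + E T ) E
  S → + E T T +
  S → + E T S T

Found common prefix '+ E T' in productions for S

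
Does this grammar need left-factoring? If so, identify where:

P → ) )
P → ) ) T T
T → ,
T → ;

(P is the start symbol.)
Left-factoring is needed when two productions for the same non-terminal
share a common prefix on the right-hand side.

Productions for P:
  P → ) )
  P → ) ) T T
Productions for T:
  T → ,
  T → ;

Found common prefix ') )' in productions for P

Answer: Yes, P has productions with common prefix ') )'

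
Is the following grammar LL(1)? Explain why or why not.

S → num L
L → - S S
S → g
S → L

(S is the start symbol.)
Yes, the grammar is LL(1).

Relevant sets:
  FIRST(L) = { '-' }

For S:
  PREDICT(S → num L) = { 'num' }
  PREDICT(S → g) = { 'g' }
  PREDICT(S → L) = { '-' }
L has a single production, so nothing to check there.

All predict sets are disjoint. The grammar IS LL(1).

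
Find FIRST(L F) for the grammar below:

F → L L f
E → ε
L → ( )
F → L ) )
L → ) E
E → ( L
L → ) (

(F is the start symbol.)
FIRST sets of the non-terminals involved (from the grammar, by fixed-point iteration):
  FIRST(L) = { '(', ')' }

To compute FIRST(L F), process the symbols left to right:
Symbol L is a non-terminal. Add FIRST(L) \ {ε} = { '(', ')' }
L is not nullable (ε ∉ FIRST(L)), so stop here.
FIRST(L F) = { '(', ')' }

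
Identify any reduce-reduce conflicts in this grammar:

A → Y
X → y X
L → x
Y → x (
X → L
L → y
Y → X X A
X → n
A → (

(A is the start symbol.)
No reduce-reduce conflicts

A reduce-reduce conflict occurs when an LR(0) state has two complete items [A → α .] and [B → β .] — both call for a reduction, and with no lookahead the parser cannot choose between them.

Augment with A' → A and build the canonical LR(0) collection (I0 = CLOSURE({[A' → . A]}), then GOTO on every symbol after a dot until no new states appear). It has 14 states:
  I0: { [A → . (], [A → . Y], [A' → . A], [L → . x], [L → . y], [X → . L], [X → . n], [X → . y X], [Y → . X X A], [Y → . x (] }  — shift
  I1: { [A → ( .] }  — reduce
  I2: { [A' → A .] }  — accept
  I3: { [X → L .] }  — reduce
  I4: { [L → . x], [L → . y], [X → . L], [X → . n], [X → . y X], [Y → X . X A] }  — shift
  I5: { [A → Y .] }  — reduce
  I6: { [X → n .] }  — reduce
  I7: { [L → x .], [Y → x . (] }  — shift, reduce
  I8: { [L → . x], [L → . y], [L → y .], [X → . L], [X → . n], [X → . y X], [X → y . X] }  — shift, reduce
  I9: { [X → y X .] }  — reduce
  I10: { [L → x .] }  — reduce
  I11: { [Y → x ( .] }  — reduce
  I12: { [A → . (], [A → . Y], [L → . x], [L → . y], [X → . L], [X → . n], [X → . y X], [Y → . X X A], [Y → . x (], [Y → X X . A] }  — shift
  I13: { [Y → X X A .] }  — reduce

No state contains more than one complete item.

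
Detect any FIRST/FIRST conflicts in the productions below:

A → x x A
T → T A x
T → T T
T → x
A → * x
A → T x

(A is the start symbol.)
A FIRST/FIRST conflict occurs when two productions N → α and N → β for the same non-terminal have FIRST(α) ∩ FIRST(β) ≠ ∅ (with ε ∈ FIRST of a nullable right-hand side, so two nullable alternatives also conflict).

FIRST sets of the non-terminals at (or reachable through a nullable prefix from) the front of some alternative:
  FIRST(T) = { 'x' }

Productions for A:
  A → x x A: FIRST = { 'x' }
  A → * x: FIRST = { '*' }
  A → T x: FIRST = { 'x' }
Productions for T:
  T → T A x: FIRST = { 'x' }
  T → T T: FIRST = { 'x' }
  T → x: FIRST = { 'x' }

Conflict for A: A → x x A and A → T x
  Overlap: { 'x' }
Conflict for T: T → T A x and T → T T
  Overlap: { 'x' }
Conflict for T: T → T A x and T → x
  Overlap: { 'x' }
Conflict for T: T → T T and T → x
  Overlap: { 'x' }

Answer: Yes. A → x x A / A → T x on { 'x' }; T → T A x / T → T T on { 'x' }; T → T A x / T → x on { 'x' }; T → T T / T → x on { 'x' }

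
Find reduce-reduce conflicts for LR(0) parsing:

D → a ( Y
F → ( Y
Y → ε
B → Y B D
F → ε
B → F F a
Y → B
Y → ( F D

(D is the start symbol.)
Yes — I3: [F → .] vs [Y → .]; I4: [F → .] vs [Y → .]; I7: [D → a ( Y .] vs [F → .]; I9: [F → .] vs [Y → .]; I11: [F → .] vs [Y → .]; I14: [F → .] vs [F → ( Y .]

A reduce-reduce conflict occurs when an LR(0) state has two complete items [A → α .] and [B → β .] — both call for a reduction, and with no lookahead the parser cannot choose between them.

Augment with D' → D and build the canonical LR(0) collection (I0 = CLOSURE({[D' → . D]}), then GOTO on every symbol after a dot until no new states appear). It has 17 states:
  I0: { [D → . a ( Y], [D' → . D] }  — shift
  I1: { [D' → D .] }  — accept
  I2: { [D → a . ( Y] }  — shift
  I3: { [B → . F F a], [B → . Y B D], [D → a ( . Y], [F → . ( Y], [F → .], [Y → . ( F D], [Y → . B], [Y → .] }  — shift, 2 reduces
  I4: { [B → . F F a], [B → . Y B D], [F → ( . Y], [F → . ( Y], [F → .], [Y → ( . F D], [Y → . ( F D], [Y → . B], [Y → .] }  — shift, 2 reduces
  I5: { [Y → B .] }  — reduce
  I6: { [B → F . F a], [F → . ( Y], [F → .] }  — shift, reduce
  I7: { [B → . F F a], [B → . Y B D], [B → Y . B D], [D → a ( Y .], [F → . ( Y], [F → .], [Y → . ( F D], [Y → . B], [Y → .] }  — shift, 3 reduces
  I8: { [B → Y B . D], [D → . a ( Y], [Y → B .] }  — shift, reduce
  I9: { [B → . F F a], [B → . Y B D], [B → Y . B D], [F → . ( Y], [F → .], [Y → . ( F D], [Y → . B], [Y → .] }  — shift, 2 reduces
  I10: { [B → Y B D .] }  — reduce
  I11: { [B → . F F a], [B → . Y B D], [F → ( . Y], [F → . ( Y], [F → .], [Y → . ( F D], [Y → . B], [Y → .] }  — shift, 2 reduces
  I12: { [B → F F . a] }  — shift
  I13: { [B → F F a .] }  — reduce
  I14: { [B → . F F a], [B → . Y B D], [B → Y . B D], [F → ( Y .], [F → . ( Y], [F → .], [Y → . ( F D], [Y → . B], [Y → .] }  — shift, 3 reduces
  I15: { [B → F . F a], [D → . a ( Y], [F → . ( Y], [F → .], [Y → ( F . D] }  — shift, reduce
  I16: { [Y → ( F D .] }  — reduce

I3 contains complete items [F → .], [Y → .] — reduce-reduce conflict.
I4 contains complete items [F → .], [Y → .] — reduce-reduce conflict.
I7 contains complete items [D → a ( Y .], [F → .], [Y → .] — reduce-reduce conflict.
I9 contains complete items [F → .], [Y → .] — reduce-reduce conflict.
I11 contains complete items [F → .], [Y → .] — reduce-reduce conflict.
I14 contains complete items [F → .], [F → ( Y .], [Y → .] — reduce-reduce conflict.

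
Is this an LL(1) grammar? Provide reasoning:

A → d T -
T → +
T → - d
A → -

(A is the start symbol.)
Yes, the grammar is LL(1).

A grammar is LL(1) if for each non-terminal N with multiple productions, the predict sets of those productions are pairwise disjoint, where PREDICT(N → α) = (FIRST(α) \ {ε}) ∪ (FOLLOW(N) if α ⇒* ε).

For A:
  PREDICT(A → d T '-') = { 'd' }
  PREDICT(A → '-') = { '-' }
For T:
  PREDICT(T → '+') = { '+' }
  PREDICT(T → '-' d) = { '-' }

All predict sets are disjoint. The grammar IS LL(1).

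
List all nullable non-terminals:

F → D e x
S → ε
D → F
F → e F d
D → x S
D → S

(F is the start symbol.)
A non-terminal is nullable if it can derive ε (the empty string): either it has an ε-production, or it has a production whose right-hand side consists entirely of nullable non-terminals.

ε-productions: S → ε
So S is immediately nullable.
D → S: every symbol on the right is nullable, so D is nullable too.
No further non-terminal can be added: every production for the remaining non-terminals contains a terminal or a non-nullable non-terminal.
Nullable = { 'D', 'S' }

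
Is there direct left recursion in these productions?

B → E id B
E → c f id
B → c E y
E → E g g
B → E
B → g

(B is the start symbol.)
Yes, E is left-recursive

B → E id B: starts with E
E → c f id: starts with c
B → c E y: starts with c
E → E g g: LEFT RECURSIVE (starts with E)
B → E: starts with E
B → g: starts with g

The grammar has direct left recursion on: E.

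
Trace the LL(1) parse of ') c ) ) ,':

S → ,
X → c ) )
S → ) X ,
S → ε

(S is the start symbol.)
Stack is shown with the top on the left.

Stack      Input        Action
------------------------------
S $        ) c ) ) , $  output S → ) X ,
) X , $    ) c ) ) , $  match ')'
X , $      c ) ) , $    output X → c ) )
c ) ) , $  c ) ) , $    match 'c'
) ) , $    ) ) , $      match ')'
) , $      ) , $        match ')'
, $        , $          match ','
$          $            accept

The string is accepted.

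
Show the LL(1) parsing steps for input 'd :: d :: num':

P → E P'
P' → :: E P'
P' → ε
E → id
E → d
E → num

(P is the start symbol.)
Stack is shown with the top on the left.

Stack      Input            Action
----------------------------------
P $        d :: d :: num $  output P → E P'
E P' $     d :: d :: num $  output E → d
d P' $     d :: d :: num $  match 'd'
P' $       :: d :: num $    output P' → :: E P'
:: E P' $  :: d :: num $    match '::'
E P' $     d :: num $       output E → d
d P' $     d :: num $       match 'd'
P' $       :: num $         output P' → :: E P'
:: E P' $  :: num $         match '::'
E P' $     num $            output E → num
num P' $   num $            match 'num'
P' $       $                output P' → ε
$          $                accept

The string is accepted.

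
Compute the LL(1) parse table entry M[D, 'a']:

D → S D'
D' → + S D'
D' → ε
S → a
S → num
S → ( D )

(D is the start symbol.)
D → S D'

To find M[D, 'a'], we find productions for D where 'a' is in the predict set (PREDICT(N → α) = (FIRST(α) \ {ε}) ∪ (FOLLOW(N) if α ⇒* ε)).

Relevant sets:
  FIRST(S) = { '(', 'a', 'num' }

D → S D': PREDICT = { '(', 'a', 'num' }
  'a' is in predict set, so this production goes in M[D, 'a']

M[D, 'a'] = D → S D'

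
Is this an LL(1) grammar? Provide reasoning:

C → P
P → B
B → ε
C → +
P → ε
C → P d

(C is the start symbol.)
No. Predict set conflict for P: { $, 'd' }

A grammar is LL(1) if for each non-terminal N with multiple productions, the predict sets of those productions are pairwise disjoint, where PREDICT(N → α) = (FIRST(α) \ {ε}) ∪ (FOLLOW(N) if α ⇒* ε).

Relevant sets:
  FIRST(P) = { ε }
  FIRST(B) = { ε }
  FOLLOW(C) = { $ }
  FOLLOW(P) = { $, 'd' }

For C:
  PREDICT(C → P) = { $ }
  PREDICT(C → '+') = { '+' }
  PREDICT(C → P d) = { 'd' }
For P:
  PREDICT(P → B) = { $, 'd' }
  PREDICT(P → ε) = { $, 'd' }
B has a single production, so nothing to check there.

Conflict found: Predict set conflict for P: { $, 'd' }
The grammar is NOT LL(1).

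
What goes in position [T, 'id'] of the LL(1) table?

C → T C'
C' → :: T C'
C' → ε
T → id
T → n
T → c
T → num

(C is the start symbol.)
T → id

To find M[T, 'id'], we find productions for T where 'id' is in the predict set (PREDICT(N → α) = (FIRST(α) \ {ε}) ∪ (FOLLOW(N) if α ⇒* ε)).

T → id: PREDICT = { 'id' }
  'id' is in predict set, so this production goes in M[T, 'id']
T → n: PREDICT = { 'n' }
T → c: PREDICT = { 'c' }
T → num: PREDICT = { 'num' }

M[T, 'id'] = T → id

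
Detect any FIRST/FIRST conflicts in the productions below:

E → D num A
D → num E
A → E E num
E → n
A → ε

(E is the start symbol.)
FIRST sets of the non-terminals at (or reachable through a nullable prefix from) the front of some alternative:
  FIRST(D) = { 'num' }
  FIRST(E) = { 'n', 'num' }

Productions for E:
  E → D num A: FIRST = { 'num' }
  E → n: FIRST = { 'n' }
Productions for A:
  A → E E num: FIRST = { 'n', 'num' }
  A → ε: FIRST = { ε }
D has only one production, so no FIRST/FIRST conflict is possible there.

All alternatives of each non-terminal have pairwise disjoint FIRST sets.

Answer: No FIRST/FIRST conflicts.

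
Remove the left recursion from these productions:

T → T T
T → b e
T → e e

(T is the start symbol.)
T is directly left-recursive. The standard transformation for
  A → A α₁ | ... | A α_m | β₁ | ... | β_n
is
  A  → β₁ A' | ... | β_n A'
  A' → α₁ A' | ... | α_m A' | ε

T → b e becomes T → b e T'
T → e e becomes T → e e T'
T → T T becomes T' → T T'
Add T' → ε

Resulting grammar:
T → b e T'
T → e e T'
T' → T T'
T' → ε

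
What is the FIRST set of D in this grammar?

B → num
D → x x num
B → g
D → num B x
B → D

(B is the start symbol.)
To compute FIRST(D), examine every production with D on the left-hand side, reading each right-hand side left to right until a non-nullable symbol is reached.

From D → x x num:
  - x is a terminal: add 'x' and stop
From D → num B x:
  - num is a terminal: add 'num' and stop

Collecting: FIRST(D) = { 'num', 'x' }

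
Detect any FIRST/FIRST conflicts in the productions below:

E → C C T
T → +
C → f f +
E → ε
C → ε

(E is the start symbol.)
A FIRST/FIRST conflict occurs when two productions N → α and N → β for the same non-terminal have FIRST(α) ∩ FIRST(β) ≠ ∅ (with ε ∈ FIRST of a nullable right-hand side, so two nullable alternatives also conflict).

FIRST sets of the non-terminals at (or reachable through a nullable prefix from) the front of some alternative:
  FIRST(C) = { 'f', ε }
  FIRST(T) = { '+' }

Productions for E:
  E → C C T: FIRST = { '+', 'f' }
  E → ε: FIRST = { ε }
Productions for C:
  C → f f +: FIRST = { 'f' }
  C → ε: FIRST = { ε }
T has only one production, so no FIRST/FIRST conflict is possible there.

All alternatives of each non-terminal have pairwise disjoint FIRST sets.

Answer: No FIRST/FIRST conflicts.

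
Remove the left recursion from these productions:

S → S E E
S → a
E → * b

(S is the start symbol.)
S → a S'
S' → E E S'
S' → ε
E → * b

S is directly left-recursive. The standard transformation for
  A → A α₁ | ... | A α_m | β₁ | ... | β_n
is
  A  → β₁ A' | ... | β_n A'
  A' → α₁ A' | ... | α_m A' | ε

S → a becomes S → a S'
S → S E E becomes S' → E E S'
Add S' → ε

Productions for other non-terminals are unchanged:
  E → * b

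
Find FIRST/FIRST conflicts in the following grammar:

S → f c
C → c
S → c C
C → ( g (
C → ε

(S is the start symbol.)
No FIRST/FIRST conflicts.

A FIRST/FIRST conflict occurs when two productions N → α and N → β for the same non-terminal have FIRST(α) ∩ FIRST(β) ≠ ∅ (with ε ∈ FIRST of a nullable right-hand side, so two nullable alternatives also conflict).

Productions for S:
  S → f c: FIRST = { 'f' }
  S → c C: FIRST = { 'c' }
Productions for C:
  C → c: FIRST = { 'c' }
  C → ( g (: FIRST = { '(' }
  C → ε: FIRST = { ε }

All alternatives of each non-terminal have pairwise disjoint FIRST sets.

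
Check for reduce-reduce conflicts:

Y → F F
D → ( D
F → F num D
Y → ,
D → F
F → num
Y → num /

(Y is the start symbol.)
Augment with Y' → Y and build the canonical LR(0) collection (I0 = CLOSURE({[Y' → . Y]}), then GOTO on every symbol after a dot until no new states appear). It has 14 states:
  I0: { [F → . F num D], [F → . num], [Y → . ,], [Y → . F F], [Y → . num /], [Y' → . Y] }  — shift
  I1: { [Y → , .] }  — reduce
  I2: { [F → . F num D], [F → . num], [F → F . num D], [Y → F . F] }  — shift
  I3: { [Y' → Y .] }  — accept
  I4: { [F → num .], [Y → num . /] }  — shift, reduce
  I5: { [Y → num / .] }  — reduce
  I6: { [F → F . num D], [Y → F F .] }  — shift, reduce
  I7: { [D → . ( D], [D → . F], [F → . F num D], [F → . num], [F → F num . D], [F → num .] }  — shift, reduce
  I8: { [D → ( . D], [D → . ( D], [D → . F], [F → . F num D], [F → . num] }  — shift
  I9: { [F → F num D .] }  — reduce
  I10: { [D → F .], [F → F . num D] }  — shift, reduce
  I11: { [F → num .] }  — reduce
  I12: { [D → . ( D], [D → . F], [F → . F num D], [F → . num], [F → F num . D] }  — shift
  I13: { [D → ( D .] }  — reduce

No state contains more than one complete item.

Answer: No reduce-reduce conflicts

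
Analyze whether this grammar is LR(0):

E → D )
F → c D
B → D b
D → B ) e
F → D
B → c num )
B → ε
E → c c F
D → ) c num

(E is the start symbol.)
No. Shift-reduce conflict between [B → .] and [B → . c num )]

A grammar is LR(0) if no state in the canonical LR(0) collection has:
  - both a shift item (dot before a terminal) and a complete item (shift-reduce conflict), or
  - two or more complete items (reduce-reduce conflict; the accept item [E' → E .] counts as a complete item here).

Augment with E' → E and build the canonical LR(0) collection (I0 = CLOSURE({[E' → . E]}), then GOTO on every symbol after a dot until no new states appear). It has 20 states:
  I0: { [B → . D b], [B → . c num )], [B → .], [D → . ) c num], [D → . B ) e], [E → . D )], [E → . c c F], [E' → . E] }  — shift, reduce
  I1: { [D → ) . c num] }  — shift
  I2: { [D → B . ) e] }  — shift
  I3: { [B → D . b], [E → D . )] }  — shift
  I4: { [E' → E .] }  — accept
  I5: { [B → c . num )], [E → c . c F] }  — shift
  I6: { [B → . D b], [B → . c num )], [B → .], [D → . ) c num], [D → . B ) e], [E → c c . F], [F → . D], [F → . c D] }  — shift, reduce
  I7: { [B → c num . )] }  — shift
  I8: { [B → c num ) .] }  — reduce
  I9: { [B → D . b], [F → D .] }  — shift, reduce
  I10: { [E → c c F .] }  — reduce
  I11: { [B → . D b], [B → . c num )], [B → .], [B → c . num )], [D → . ) c num], [D → . B ) e], [F → c . D] }  — shift, reduce
  I12: { [B → D . b], [F → c D .] }  — shift, reduce
  I13: { [B → c . num )] }  — shift
  I14: { [B → D b .] }  — reduce
  I15: { [E → D ) .] }  — reduce
  I16: { [D → B ) . e] }  — shift
  I17: { [D → B ) e .] }  — reduce
  I18: { [D → ) c . num] }  — shift
  I19: { [D → ) c num .] }  — reduce

Conflict in state I0:
  Shift-reduce conflict between [B → .] and [B → . c num )]
So the grammar is NOT LR(0).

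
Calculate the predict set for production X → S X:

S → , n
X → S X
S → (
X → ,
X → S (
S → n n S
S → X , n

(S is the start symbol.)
PREDICT(X → S X) = (FIRST(RHS) \ {ε}) ∪ (FOLLOW(X) if ε ∈ FIRST(RHS), i.e. RHS ⇒* ε)
FIRST(S) = { '(', ',', 'n' }
FIRST(S X) = { '(', ',', 'n' }
ε ∉ FIRST(S X), so FOLLOW(X) is not added.
PREDICT(X → S X) = { '(', ',', 'n' }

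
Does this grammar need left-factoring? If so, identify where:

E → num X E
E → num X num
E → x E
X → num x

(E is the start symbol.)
Yes, E has productions with common prefix 'num X'

Left-factoring is needed when two productions for the same non-terminal
share a common prefix on the right-hand side.

Productions for E:
  E → num X E
  E → num X num
  E → x E

Found common prefix 'num X' in productions for E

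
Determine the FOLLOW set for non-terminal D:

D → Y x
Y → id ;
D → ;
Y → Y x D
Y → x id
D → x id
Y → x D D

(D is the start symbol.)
To compute FOLLOW(D), find every occurrence of D on a right-hand side N → α D β: add FIRST(β) \ {ε}, and if β is empty or nullable also add FOLLOW(N). Iterate to a fixed point.

D is the start symbol, so $ ∈ FOLLOW(D).
In Y → Y x D: D is at the end, add FOLLOW(Y)
In Y → x D D: D is followed by D, add FIRST(D) \ {ε} = { ';', 'id', 'x' }
In Y → x D D: D is at the end, add FOLLOW(Y)

The FOLLOW sets referred to above (computed the same way, to a fixed point):
  FOLLOW(Y) = { 'x' }

Taking the union: FOLLOW(D) = { $, ';', 'id', 'x' }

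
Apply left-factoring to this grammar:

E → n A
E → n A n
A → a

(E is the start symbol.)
Left-factoring transforms A → αβ₁ | αβ₂ into A → αA' and A' → β₁ | β₂
(α is the longest common prefix among the alternatives). Repeat until
no nonterminal has two alternatives with a common prefix.

Round 1: E has alternatives sharing prefix 'n A'. Introduce E': E → n A E'
  Add: E' → ε
  Add: E' → n

No remaining common prefixes — done.

Resulting grammar:
E → n A E'
E' → ε
E' → n
A → a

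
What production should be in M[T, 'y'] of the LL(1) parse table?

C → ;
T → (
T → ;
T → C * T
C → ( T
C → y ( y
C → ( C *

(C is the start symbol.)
T → C * T

To find M[T, 'y'], we find productions for T where 'y' is in the predict set (PREDICT(N → α) = (FIRST(α) \ {ε}) ∪ (FOLLOW(N) if α ⇒* ε)).

Relevant sets:
  FIRST(C) = { '(', ';', 'y' }

T → (: PREDICT = { '(' }
T → ;: PREDICT = { ';' }
T → C * T: PREDICT = { '(', ';', 'y' }
  'y' is in predict set, so this production goes in M[T, 'y']

M[T, 'y'] = T → C * T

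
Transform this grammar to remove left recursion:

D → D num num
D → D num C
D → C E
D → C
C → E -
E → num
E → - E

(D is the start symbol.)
D → C E D'
D → C D'
D' → num num D'
D' → num C D'
D' → ε
C → E -
E → num
E → - E

D is directly left-recursive. The standard transformation for
  A → A α₁ | ... | A α_m | β₁ | ... | β_n
is
  A  → β₁ A' | ... | β_n A'
  A' → α₁ A' | ... | α_m A' | ε

D → C E becomes D → C E D'
D → C becomes D → C D'
D → D num num becomes D' → num num D'
D → D num C becomes D' → num C D'
Add D' → ε

Productions for other non-terminals are unchanged:
  C → E -
  E → num
  E → - E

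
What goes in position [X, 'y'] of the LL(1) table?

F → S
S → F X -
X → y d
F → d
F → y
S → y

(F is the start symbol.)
X → y d

To find M[X, 'y'], we find productions for X where 'y' is in the predict set (PREDICT(N → α) = (FIRST(α) \ {ε}) ∪ (FOLLOW(N) if α ⇒* ε)).

X → y d: PREDICT = { 'y' }
  'y' is in predict set, so this production goes in M[X, 'y']

M[X, 'y'] = X → y d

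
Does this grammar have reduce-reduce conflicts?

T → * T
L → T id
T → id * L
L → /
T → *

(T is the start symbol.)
No reduce-reduce conflicts

A reduce-reduce conflict occurs when an LR(0) state has two complete items [A → α .] and [B → β .] — both call for a reduction, and with no lookahead the parser cannot choose between them.

Augment with T' → T and build the canonical LR(0) collection (I0 = CLOSURE({[T' → . T]}), then GOTO on every symbol after a dot until no new states appear). It has 10 states:
  I0: { [T → . * T], [T → . *], [T → . id * L], [T' → . T] }  — shift
  I1: { [T → * . T], [T → * .], [T → . * T], [T → . *], [T → . id * L] }  — shift, reduce
  I2: { [T' → T .] }  — accept
  I3: { [T → id . * L] }  — shift
  I4: { [L → . /], [L → . T id], [T → . * T], [T → . *], [T → . id * L], [T → id * . L] }  — shift
  I5: { [L → / .] }  — reduce
  I6: { [T → id * L .] }  — reduce
  I7: { [L → T . id] }  — shift
  I8: { [L → T id .] }  — reduce
  I9: { [T → * T .] }  — reduce

No state contains more than one complete item.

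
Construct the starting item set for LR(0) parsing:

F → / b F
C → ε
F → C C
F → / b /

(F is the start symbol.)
First, augment the grammar with F' → F
I₀ = CLOSURE({ [F' → . F] }):
  [F' → . F] has the dot before F: add [F → . / b F], [F → . C C], [F → . / b /]
  [F → . C C] has the dot before C: add [C → .]
No further items can be added.

I₀ = { [C → .], [F → . / b /], [F → . / b F], [F → . C C], [F' → . F] }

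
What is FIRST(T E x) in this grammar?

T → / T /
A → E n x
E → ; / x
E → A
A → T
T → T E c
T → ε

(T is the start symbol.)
{ '/', ';', 'c', 'n', 'x' }

FIRST sets of the non-terminals involved (from the grammar, by fixed-point iteration):
  FIRST(T) = { '/', ';', 'c', 'n', ε }
  FIRST(E) = { '/', ';', 'c', 'n', ε }

To compute FIRST(T E x), process the symbols left to right:
Symbol T is a non-terminal. Add FIRST(T) \ {ε} = { '/', ';', 'c', 'n' }
T is nullable (ε ∈ FIRST(T)), continue to the next symbol.
Symbol E is a non-terminal. Add FIRST(E) \ {ε} = { '/', ';', 'c', 'n' }
E is nullable (ε ∈ FIRST(E)), continue to the next symbol.
Symbol x is a terminal. Add 'x' and stop.
FIRST(T E x) = { '/', ';', 'c', 'n', 'x' }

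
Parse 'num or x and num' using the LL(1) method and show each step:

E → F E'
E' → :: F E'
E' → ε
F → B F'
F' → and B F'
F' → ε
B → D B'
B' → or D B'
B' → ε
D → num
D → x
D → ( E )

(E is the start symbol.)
LL(1) parsing maintains a stack (initially the start symbol over $) and the input. At each step: if the stack top is a terminal, match it against the current input token; if it is a non-terminal N, replace it with the RHS of M[N, lookahead] (the unique production whose predict set contains the lookahead).

Stack is shown with the top on the left.

Stack            Input               Action
-------------------------------------------
E $              num or x and num $  output E → F E'
F E' $           num or x and num $  output F → B F'
B F' E' $        num or x and num $  output B → D B'
D B' F' E' $     num or x and num $  output D → num
num B' F' E' $   num or x and num $  match 'num'
B' F' E' $       or x and num $      output B' → or D B'
or D B' F' E' $  or x and num $      match 'or'
D B' F' E' $     x and num $         output D → x
x B' F' E' $     x and num $         match 'x'
B' F' E' $       and num $           output B' → ε
F' E' $          and num $           output F' → and B F'
and B F' E' $    and num $           match 'and'
B F' E' $        num $               output B → D B'
D B' F' E' $     num $               output D → num
num B' F' E' $   num $               match 'num'
B' F' E' $       $                   output B' → ε
F' E' $          $                   output F' → ε
E' $             $                   output E' → ε
$                $                   accept

The string is accepted.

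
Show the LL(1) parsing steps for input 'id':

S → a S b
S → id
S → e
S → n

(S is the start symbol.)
Stack is shown with the top on the left.

Stack  Input  Action
--------------------
S $    id $   output S → id
id $   id $   match 'id'
$      $      accept

The string is accepted.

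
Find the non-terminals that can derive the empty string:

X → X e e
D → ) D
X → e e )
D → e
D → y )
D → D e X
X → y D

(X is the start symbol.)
A non-terminal is nullable if it can derive ε (the empty string): either it has an ε-production, or it has a production whose right-hand side consists entirely of nullable non-terminals.

There are no ε-productions, so no non-terminal can derive ε.
No non-terminals are nullable.

Answer: None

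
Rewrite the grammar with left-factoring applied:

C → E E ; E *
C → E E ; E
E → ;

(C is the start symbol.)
Left-factoring transforms A → αβ₁ | αβ₂ into A → αA' and A' → β₁ | β₂
(α is the longest common prefix among the alternatives). Repeat until
no nonterminal has two alternatives with a common prefix.

Round 1: C has alternatives sharing prefix 'E E ; E'. Introduce C': C → E E ; E C'
  Add: C' → *
  Add: C' → ε

No remaining common prefixes — done.

Resulting grammar:
C → E E ; E C'
C' → *
C' → ε
E → ;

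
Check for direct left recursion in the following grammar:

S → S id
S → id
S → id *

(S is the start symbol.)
Yes, S is left-recursive

Direct left recursion occurs when N → N α for some non-terminal N (the right-hand side begins with the left-hand side itself).

S → S id: LEFT RECURSIVE (starts with S)
S → id: starts with id
S → id *: starts with id

The grammar has direct left recursion on: S.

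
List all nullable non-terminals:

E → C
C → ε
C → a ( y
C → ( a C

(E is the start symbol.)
ε-productions: C → ε
So C is immediately nullable.
E → C: every symbol on the right is nullable, so E is nullable too.
Every non-terminal is now nullable.
Nullable = { 'C', 'E' }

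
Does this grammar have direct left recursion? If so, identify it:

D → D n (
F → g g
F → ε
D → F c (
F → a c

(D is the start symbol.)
Yes, D is left-recursive

D → D n (: LEFT RECURSIVE (starts with D)
F → g g: starts with g
F → ε: starts with ε
D → F c (: starts with F
F → a c: starts with a

The grammar has direct left recursion on: D.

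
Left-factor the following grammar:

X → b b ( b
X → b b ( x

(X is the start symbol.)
Left-factoring transforms A → αβ₁ | αβ₂ into A → αA' and A' → β₁ | β₂
(α is the longest common prefix among the alternatives). Repeat until
no nonterminal has two alternatives with a common prefix.

Round 1: X has alternatives sharing prefix 'b b ('. Introduce X': X → b b ( X'
  Add: X' → b
  Add: X' → x

No remaining common prefixes — done.

Resulting grammar:
X → b b ( X'
X' → b
X' → x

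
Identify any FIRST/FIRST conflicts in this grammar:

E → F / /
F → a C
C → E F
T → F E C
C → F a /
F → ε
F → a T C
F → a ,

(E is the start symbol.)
A FIRST/FIRST conflict occurs when two productions N → α and N → β for the same non-terminal have FIRST(α) ∩ FIRST(β) ≠ ∅ (with ε ∈ FIRST of a nullable right-hand side, so two nullable alternatives also conflict).

FIRST sets of the non-terminals at (or reachable through a nullable prefix from) the front of some alternative:
  FIRST(E) = { '/', 'a' }
  FIRST(F) = { 'a', ε }

Productions for F:
  F → a C: FIRST = { 'a' }
  F → ε: FIRST = { ε }
  F → a T C: FIRST = { 'a' }
  F → a ,: FIRST = { 'a' }
Productions for C:
  C → E F: FIRST = { '/', 'a' }
  C → F a /: FIRST = { 'a' }
E, T have only one production, so no FIRST/FIRST conflict is possible there.

Conflict for F: F → a C and F → a T C
  Overlap: { 'a' }
Conflict for F: F → a C and F → a ,
  Overlap: { 'a' }
Conflict for F: F → a T C and F → a ,
  Overlap: { 'a' }
Conflict for C: C → E F and C → F a /
  Overlap: { 'a' }

Answer: Yes. F → a C / F → a T C on { 'a' }; F → a C / F → a ',' on { 'a' }; F → a T C / F → a ',' on { 'a' }; C → E F / C → F a '/' on { 'a' }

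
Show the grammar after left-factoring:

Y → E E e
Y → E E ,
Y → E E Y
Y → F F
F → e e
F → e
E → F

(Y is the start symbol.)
Left-factoring transforms A → αβ₁ | αβ₂ into A → αA' and A' → β₁ | β₂
(α is the longest common prefix among the alternatives). Repeat until
no nonterminal has two alternatives with a common prefix.

Round 1: Y has alternatives sharing prefix 'E E'. Introduce Y': Y → E E Y'
  Add: Y' → e
  Add: Y' → ,
  Add: Y' → Y

Round 2: F has alternatives sharing prefix 'e'. Introduce F': F → e F'
  Add: F' → e
  Add: F' → ε

No remaining common prefixes — done.

Resulting grammar:
Y → E E Y'
Y' → e
Y' → ,
Y' → Y
Y → F F
F → e F'
F' → e
F' → ε
E → F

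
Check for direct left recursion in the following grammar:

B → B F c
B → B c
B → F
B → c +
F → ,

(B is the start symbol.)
Yes, B is left-recursive

B → B F c: LEFT RECURSIVE (starts with B)
B → B c: LEFT RECURSIVE (starts with B)
B → F: starts with F
B → c +: starts with c
F → ,: starts with ','

The grammar has direct left recursion on: B.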